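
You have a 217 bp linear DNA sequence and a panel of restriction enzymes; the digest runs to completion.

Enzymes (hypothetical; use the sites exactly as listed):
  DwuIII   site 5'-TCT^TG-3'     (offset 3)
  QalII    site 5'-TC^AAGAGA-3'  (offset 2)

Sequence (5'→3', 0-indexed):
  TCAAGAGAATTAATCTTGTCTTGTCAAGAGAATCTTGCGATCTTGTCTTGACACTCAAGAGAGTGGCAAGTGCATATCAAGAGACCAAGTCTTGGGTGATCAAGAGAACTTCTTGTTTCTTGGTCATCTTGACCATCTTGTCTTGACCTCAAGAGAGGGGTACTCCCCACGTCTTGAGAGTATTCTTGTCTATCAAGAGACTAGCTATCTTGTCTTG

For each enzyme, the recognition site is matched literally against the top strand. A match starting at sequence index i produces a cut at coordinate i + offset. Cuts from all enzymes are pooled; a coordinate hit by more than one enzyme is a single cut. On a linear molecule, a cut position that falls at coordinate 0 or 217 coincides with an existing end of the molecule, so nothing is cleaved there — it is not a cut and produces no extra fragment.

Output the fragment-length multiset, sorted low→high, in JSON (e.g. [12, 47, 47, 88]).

[2,2,4,5,5,5,5,7,7,8,8,8,9,9,9,10,12,12,14,14,16,22,24]

Scan for sites:
  DwuIII (TCTTG, off=3): starts [13, 18, 32, 40, 45, 89, 110, 117, 126, 135, 140, 171, 183, 207, 212] → cuts [16, 21, 35, 43, 48, 92, 113, 120, 129, 138, 143, 174, 186, 210, 215]
  QalII (TCAAGAGA, off=2): starts [0, 23, 54, 76, 99, 148, 192] → cuts [2, 25, 56, 78, 101, 150, 194]

All cut coordinates (distinct, sorted): [2, 16, 21, 25, 35, 43, 48, 56, 78, 92, 101, 113, 120, 129, 138, 143, 150, 174, 186, 194, 210, 215]

Fragments:
  [0,2): 2 bp
  [2,16): 14 bp
  [16,21): 5 bp
  [21,25): 4 bp
  [25,35): 10 bp
  [35,43): 8 bp
  [43,48): 5 bp
  [48,56): 8 bp
  [56,78): 22 bp
  [78,92): 14 bp
  [92,101): 9 bp
  [101,113): 12 bp
  [113,120): 7 bp
  [120,129): 9 bp
  [129,138): 9 bp
  [138,143): 5 bp
  [143,150): 7 bp
  [150,174): 24 bp
  [174,186): 12 bp
  [186,194): 8 bp
  [194,210): 16 bp
  [210,215): 5 bp
  [215,217): 2 bp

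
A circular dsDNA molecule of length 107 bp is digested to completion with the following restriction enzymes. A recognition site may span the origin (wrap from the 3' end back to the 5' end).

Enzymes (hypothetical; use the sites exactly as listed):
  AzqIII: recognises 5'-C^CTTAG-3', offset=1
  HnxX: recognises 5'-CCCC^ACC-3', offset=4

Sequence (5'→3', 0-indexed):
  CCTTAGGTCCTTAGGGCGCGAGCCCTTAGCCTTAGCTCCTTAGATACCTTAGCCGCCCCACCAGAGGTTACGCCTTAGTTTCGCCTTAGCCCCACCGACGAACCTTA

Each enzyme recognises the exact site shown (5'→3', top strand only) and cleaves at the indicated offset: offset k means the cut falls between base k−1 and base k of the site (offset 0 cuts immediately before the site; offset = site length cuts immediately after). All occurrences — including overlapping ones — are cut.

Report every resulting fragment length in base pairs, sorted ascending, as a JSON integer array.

[6,8,8,9,9,11,12,14,15,15]

Per-enzyme occurrences:
  AzqIII (CCTTAG, off=1): starts [0, 8, 23, 29, 37, 46, 72, 83] → cuts [1, 9, 24, 30, 38, 47, 73, 84]
  HnxX (CCCCACC, off=4): starts [55, 89] → cuts [59, 93]

Pooled cuts: [1, 9, 24, 30, 38, 47, 59, 73, 84, 93]

Fragments:
  1→9: 8 bp
  9→24: 15 bp
  24→30: 6 bp
  30→38: 8 bp
  38→47: 9 bp
  47→59: 12 bp
  59→73: 14 bp
  73→84: 11 bp
  84→93: 9 bp
  93→1 (wrap): 107-93+1 = 15 bp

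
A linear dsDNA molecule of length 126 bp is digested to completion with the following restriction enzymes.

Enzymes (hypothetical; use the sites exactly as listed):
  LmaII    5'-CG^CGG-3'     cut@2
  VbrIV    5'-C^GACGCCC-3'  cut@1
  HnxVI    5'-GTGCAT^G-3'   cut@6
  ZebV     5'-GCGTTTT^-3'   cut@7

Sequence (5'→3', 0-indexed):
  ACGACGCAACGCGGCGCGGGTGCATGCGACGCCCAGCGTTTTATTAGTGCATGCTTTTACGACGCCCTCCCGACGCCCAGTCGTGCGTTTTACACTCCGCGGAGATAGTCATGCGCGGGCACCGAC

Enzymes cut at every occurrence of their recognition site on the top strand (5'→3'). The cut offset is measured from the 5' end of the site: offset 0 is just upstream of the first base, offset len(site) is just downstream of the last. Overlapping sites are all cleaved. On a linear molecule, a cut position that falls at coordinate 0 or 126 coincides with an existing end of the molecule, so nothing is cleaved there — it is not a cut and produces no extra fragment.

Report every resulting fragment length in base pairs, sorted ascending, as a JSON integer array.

Per-enzyme occurrences:
  LmaII (CGCGG, off=2): starts [9, 14, 97, 113] → cuts [11, 16, 99, 115]
  VbrIV (CGACGCCC, off=1): starts [26, 59, 70] → cuts [27, 60, 71]
  HnxVI (GTGCATG, off=6): starts [19, 46] → cuts [25, 52]
  ZebV (GCGTTTT, off=7): starts [35, 84] → cuts [42, 91]

All cut coordinates (distinct, sorted): [11, 16, 25, 27, 42, 52, 60, 71, 91, 99, 115]

Fragments:
  [0,11): 11 bp
  [11,16): 5 bp
  [16,25): 9 bp
  [25,27): 2 bp
  [27,42): 15 bp
  [42,52): 10 bp
  [52,60): 8 bp
  [60,71): 11 bp
  [71,91): 20 bp
  [91,99): 8 bp
  [99,115): 16 bp
  [115,126): 11 bp

[2,5,8,8,9,10,11,11,11,15,16,20]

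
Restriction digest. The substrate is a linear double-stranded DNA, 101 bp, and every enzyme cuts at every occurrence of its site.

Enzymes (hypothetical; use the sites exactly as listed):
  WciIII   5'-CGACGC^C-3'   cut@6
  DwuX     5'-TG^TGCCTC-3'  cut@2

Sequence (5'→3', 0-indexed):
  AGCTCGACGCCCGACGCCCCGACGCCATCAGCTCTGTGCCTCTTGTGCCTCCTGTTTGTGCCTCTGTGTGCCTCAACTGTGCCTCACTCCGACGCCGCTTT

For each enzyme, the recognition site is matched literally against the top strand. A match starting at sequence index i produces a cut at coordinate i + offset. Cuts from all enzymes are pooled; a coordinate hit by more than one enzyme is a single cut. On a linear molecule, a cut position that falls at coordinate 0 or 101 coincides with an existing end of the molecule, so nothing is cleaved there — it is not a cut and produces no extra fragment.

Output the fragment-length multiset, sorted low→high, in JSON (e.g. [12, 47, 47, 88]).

[6,7,8,9,10,10,11,11,13,16]

Per-enzyme occurrences:
  WciIII (CGACGCC, off=6): starts [4, 11, 19, 89] → cuts [10, 17, 25, 95]
  DwuX (TGTGCCTC, off=2): starts [34, 43, 56, 66, 77] → cuts [36, 45, 58, 68, 79]

Pooled cuts: [10, 17, 25, 36, 45, 58, 68, 79, 95]

Fragment lengths:
  [0,10): 10 bp
  [10,17): 7 bp
  [17,25): 8 bp
  [25,36): 11 bp
  [36,45): 9 bp
  [45,58): 13 bp
  [58,68): 10 bp
  [68,79): 11 bp
  [79,95): 16 bp
  [95,101): 6 bp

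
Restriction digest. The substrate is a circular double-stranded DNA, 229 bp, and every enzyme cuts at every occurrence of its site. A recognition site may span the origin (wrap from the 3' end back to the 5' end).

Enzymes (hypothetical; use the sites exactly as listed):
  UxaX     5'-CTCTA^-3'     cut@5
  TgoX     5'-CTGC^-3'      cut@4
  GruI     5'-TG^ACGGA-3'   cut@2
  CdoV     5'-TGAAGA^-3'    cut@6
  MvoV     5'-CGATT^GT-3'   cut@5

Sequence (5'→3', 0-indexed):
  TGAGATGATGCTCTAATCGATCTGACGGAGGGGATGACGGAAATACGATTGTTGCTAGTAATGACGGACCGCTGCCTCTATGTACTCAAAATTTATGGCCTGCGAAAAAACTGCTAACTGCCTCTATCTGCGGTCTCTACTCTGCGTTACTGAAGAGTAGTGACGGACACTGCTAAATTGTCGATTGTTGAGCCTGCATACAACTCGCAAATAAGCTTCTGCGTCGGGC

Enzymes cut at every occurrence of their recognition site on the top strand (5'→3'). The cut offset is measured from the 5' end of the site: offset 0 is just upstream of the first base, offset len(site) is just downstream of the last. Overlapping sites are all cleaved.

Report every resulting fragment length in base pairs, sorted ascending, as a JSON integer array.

Scan for sites:
  UxaX CTCTA/5: at [10, 75, 121, 134] ⇒ [15, 80, 126, 139]
  TgoX CTGC/4: at [71, 99, 110, 117, 127, 141, 169, 193, 218] ⇒ [75, 103, 114, 121, 131, 145, 173, 197, 222]
  GruI TGACGGA/2: at [22, 34, 61, 160] ⇒ [24, 36, 63, 162]
  CdoV TGAAGA/6: at [150] ⇒ [156]
  MvoV CGATTGT/5: at [45, 181] ⇒ [50, 186]

Pooled cuts: [15, 24, 36, 50, 63, 75, 80, 103, 114, 121, 126, 131, 139, 145, 156, 162, 173, 186, 197, 222]

Fragments:
  15→24: 9 bp
  24→36: 12 bp
  36→50: 14 bp
  50→63: 13 bp
  63→75: 12 bp
  75→80: 5 bp
  80→103: 23 bp
  103→114: 11 bp
  114→121: 7 bp
  121→126: 5 bp
  126→131: 5 bp
  131→139: 8 bp
  139→145: 6 bp
  145→156: 11 bp
  156→162: 6 bp
  162→173: 11 bp
  173→186: 13 bp
  186→197: 11 bp
  197→222: 25 bp
  222→15 (wrap): 229-222+15 = 22 bp

[5,5,5,6,6,7,8,9,11,11,11,11,12,12,13,13,14,22,23,25]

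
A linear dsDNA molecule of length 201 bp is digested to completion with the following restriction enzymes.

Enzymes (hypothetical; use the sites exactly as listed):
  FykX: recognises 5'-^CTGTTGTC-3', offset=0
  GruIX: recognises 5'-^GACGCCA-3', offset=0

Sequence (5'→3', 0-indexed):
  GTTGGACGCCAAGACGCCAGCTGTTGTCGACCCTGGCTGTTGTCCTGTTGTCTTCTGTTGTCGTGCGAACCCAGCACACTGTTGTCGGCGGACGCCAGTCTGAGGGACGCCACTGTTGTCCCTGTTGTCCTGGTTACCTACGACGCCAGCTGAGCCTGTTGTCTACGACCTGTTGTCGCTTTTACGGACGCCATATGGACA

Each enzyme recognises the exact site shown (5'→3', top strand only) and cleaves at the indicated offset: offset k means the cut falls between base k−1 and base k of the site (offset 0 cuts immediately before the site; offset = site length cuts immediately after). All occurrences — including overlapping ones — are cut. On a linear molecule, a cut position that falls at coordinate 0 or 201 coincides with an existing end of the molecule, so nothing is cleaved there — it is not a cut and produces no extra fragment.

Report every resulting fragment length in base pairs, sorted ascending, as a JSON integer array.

[4,7,8,8,8,9,10,12,14,14,15,15,16,17,20,24]

Per-enzyme occurrences:
  FykX (CTGTTGTC, off=0): starts [20, 36, 44, 54, 78, 112, 121, 155, 169] → cuts [20, 36, 44, 54, 78, 112, 121, 155, 169]
  GruIX (GACGCCA, off=0): starts [4, 12, 90, 105, 141, 186] → cuts [4, 12, 90, 105, 141, 186]

All cut coordinates (distinct, sorted): [4, 12, 20, 36, 44, 54, 78, 90, 105, 112, 121, 141, 155, 169, 186]

Fragment lengths:
  [0,4): 4 bp
  [4,12): 8 bp
  [12,20): 8 bp
  [20,36): 16 bp
  [36,44): 8 bp
  [44,54): 10 bp
  [54,78): 24 bp
  [78,90): 12 bp
  [90,105): 15 bp
  [105,112): 7 bp
  [112,121): 9 bp
  [121,141): 20 bp
  [141,155): 14 bp
  [155,169): 14 bp
  [169,186): 17 bp
  [186,201): 15 bp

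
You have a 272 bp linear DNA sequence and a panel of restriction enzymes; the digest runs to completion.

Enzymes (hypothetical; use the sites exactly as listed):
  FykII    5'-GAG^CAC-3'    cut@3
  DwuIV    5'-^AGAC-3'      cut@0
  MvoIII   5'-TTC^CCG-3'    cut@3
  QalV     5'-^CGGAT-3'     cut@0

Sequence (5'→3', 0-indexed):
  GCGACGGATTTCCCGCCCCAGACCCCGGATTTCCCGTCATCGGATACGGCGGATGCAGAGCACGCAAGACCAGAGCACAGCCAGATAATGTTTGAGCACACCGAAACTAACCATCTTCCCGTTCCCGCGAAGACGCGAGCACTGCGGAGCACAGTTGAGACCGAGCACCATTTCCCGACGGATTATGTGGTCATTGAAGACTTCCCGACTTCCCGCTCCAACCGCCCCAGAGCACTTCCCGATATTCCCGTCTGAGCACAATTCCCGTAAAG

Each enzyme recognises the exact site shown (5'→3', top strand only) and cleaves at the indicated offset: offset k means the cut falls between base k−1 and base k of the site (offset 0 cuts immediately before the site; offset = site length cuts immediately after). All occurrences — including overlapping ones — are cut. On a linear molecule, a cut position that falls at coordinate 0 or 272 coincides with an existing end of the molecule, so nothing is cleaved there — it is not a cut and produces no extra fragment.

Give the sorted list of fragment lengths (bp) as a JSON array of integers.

Site scan:
  FykII (GAGCAC, off=3): starts [57, 72, 93, 136, 146, 162, 229, 253] → cuts [60, 75, 96, 139, 149, 165, 232, 256]
  DwuIV (AGAC, off=0): starts [19, 66, 130, 157, 197] → cuts [19, 66, 130, 157, 197]
  MvoIII (TTCCCG, off=3): starts [9, 30, 115, 121, 171, 201, 209, 235, 244, 261] → cuts [12, 33, 118, 124, 174, 204, 212, 238, 247, 264]
  QalV (CGGAT, off=0): starts [4, 25, 40, 49, 178] → cuts [4, 25, 40, 49, 178]

All cut coordinates (distinct, sorted): [4, 12, 19, 25, 33, 40, 49, 60, 66, 75, 96, 118, 124, 130, 139, 149, 157, 165, 174, 178, 197, 204, 212, 232, 238, 247, 256, 264]

Fragments:
  [0,4): 4 bp
  [4,12): 8 bp
  [12,19): 7 bp
  [19,25): 6 bp
  [25,33): 8 bp
  [33,40): 7 bp
  [40,49): 9 bp
  [49,60): 11 bp
  [60,66): 6 bp
  [66,75): 9 bp
  [75,96): 21 bp
  [96,118): 22 bp
  [118,124): 6 bp
  [124,130): 6 bp
  [130,139): 9 bp
  [139,149): 10 bp
  [149,157): 8 bp
  [157,165): 8 bp
  [165,174): 9 bp
  [174,178): 4 bp
  [178,197): 19 bp
  [197,204): 7 bp
  [204,212): 8 bp
  [212,232): 20 bp
  [232,238): 6 bp
  [238,247): 9 bp
  [247,256): 9 bp
  [256,264): 8 bp
  [264,272): 8 bp

[4,4,6,6,6,6,6,7,7,7,8,8,8,8,8,8,8,9,9,9,9,9,9,10,11,19,20,21,22]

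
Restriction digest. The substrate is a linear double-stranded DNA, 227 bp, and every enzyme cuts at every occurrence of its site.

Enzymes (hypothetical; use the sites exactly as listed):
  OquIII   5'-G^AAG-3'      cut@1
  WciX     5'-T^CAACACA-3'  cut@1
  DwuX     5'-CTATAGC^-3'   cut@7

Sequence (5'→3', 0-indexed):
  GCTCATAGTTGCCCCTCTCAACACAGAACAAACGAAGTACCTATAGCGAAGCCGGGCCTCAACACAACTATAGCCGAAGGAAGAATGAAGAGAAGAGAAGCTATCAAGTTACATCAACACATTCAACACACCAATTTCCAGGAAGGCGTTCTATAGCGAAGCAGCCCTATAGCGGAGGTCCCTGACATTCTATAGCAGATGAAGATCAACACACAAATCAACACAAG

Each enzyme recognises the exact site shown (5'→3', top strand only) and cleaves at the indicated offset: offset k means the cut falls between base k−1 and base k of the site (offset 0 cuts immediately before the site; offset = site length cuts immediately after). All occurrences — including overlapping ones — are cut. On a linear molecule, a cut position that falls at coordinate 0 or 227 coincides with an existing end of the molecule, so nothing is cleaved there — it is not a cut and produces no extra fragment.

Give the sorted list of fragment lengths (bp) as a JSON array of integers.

Site scan:
  OquIII GAAG/1: at [33, 47, 75, 79, 86, 91, 96, 141, 157, 200] ⇒ [34, 48, 76, 80, 87, 92, 97, 142, 158, 201]
  WciX TCAACACA/1: at [17, 58, 113, 122, 205, 217] ⇒ [18, 59, 114, 123, 206, 218]
  DwuX CTATAGC/7: at [40, 67, 150, 166, 189] ⇒ [47, 74, 157, 173, 196]

Pooled cuts: [18, 34, 47, 48, 59, 74, 76, 80, 87, 92, 97, 114, 123, 142, 157, 158, 173, 196, 201, 206, 218]

Fragments:
  [0,18): 18 bp
  [18,34): 16 bp
  [34,47): 13 bp
  [47,48): 1 bp
  [48,59): 11 bp
  [59,74): 15 bp
  [74,76): 2 bp
  [76,80): 4 bp
  [80,87): 7 bp
  [87,92): 5 bp
  [92,97): 5 bp
  [97,114): 17 bp
  [114,123): 9 bp
  [123,142): 19 bp
  [142,157): 15 bp
  [157,158): 1 bp
  [158,173): 15 bp
  [173,196): 23 bp
  [196,201): 5 bp
  [201,206): 5 bp
  [206,218): 12 bp
  [218,227): 9 bp

[1,1,2,4,5,5,5,5,7,9,9,11,12,13,15,15,15,16,17,18,19,23]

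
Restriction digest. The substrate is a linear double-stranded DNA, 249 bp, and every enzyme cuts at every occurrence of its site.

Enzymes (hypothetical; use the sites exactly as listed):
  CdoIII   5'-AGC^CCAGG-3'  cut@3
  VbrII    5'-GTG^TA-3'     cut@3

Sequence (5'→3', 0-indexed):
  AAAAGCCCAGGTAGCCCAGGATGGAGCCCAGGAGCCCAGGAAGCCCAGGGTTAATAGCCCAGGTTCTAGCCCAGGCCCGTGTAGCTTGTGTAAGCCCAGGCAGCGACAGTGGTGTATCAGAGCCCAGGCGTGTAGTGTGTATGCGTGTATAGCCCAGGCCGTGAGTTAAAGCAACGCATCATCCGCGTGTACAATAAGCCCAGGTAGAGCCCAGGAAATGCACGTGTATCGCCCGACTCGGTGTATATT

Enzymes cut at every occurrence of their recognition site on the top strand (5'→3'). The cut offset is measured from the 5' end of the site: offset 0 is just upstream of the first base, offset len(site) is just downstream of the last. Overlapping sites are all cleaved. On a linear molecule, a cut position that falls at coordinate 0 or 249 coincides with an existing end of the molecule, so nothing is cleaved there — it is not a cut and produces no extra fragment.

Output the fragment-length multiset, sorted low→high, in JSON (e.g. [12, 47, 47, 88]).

Per-enzyme occurrences:
  CdoIII (AGCCCAGG, off=3): starts [3, 12, 24, 32, 41, 55, 67, 92, 120, 150, 196, 207] → cuts [6, 15, 27, 35, 44, 58, 70, 95, 123, 153, 199, 210]
  VbrII (GTGTA, off=3): starts [78, 87, 111, 129, 136, 144, 186, 223, 240] → cuts [81, 90, 114, 132, 139, 147, 189, 226, 243]

All cut coordinates (distinct, sorted): [6, 15, 27, 35, 44, 58, 70, 81, 90, 95, 114, 123, 132, 139, 147, 153, 189, 199, 210, 226, 243]

Fragments:
  [0,6): 6 bp
  [6,15): 9 bp
  [15,27): 12 bp
  [27,35): 8 bp
  [35,44): 9 bp
  [44,58): 14 bp
  [58,70): 12 bp
  [70,81): 11 bp
  [81,90): 9 bp
  [90,95): 5 bp
  [95,114): 19 bp
  [114,123): 9 bp
  [123,132): 9 bp
  [132,139): 7 bp
  [139,147): 8 bp
  [147,153): 6 bp
  [153,189): 36 bp
  [189,199): 10 bp
  [199,210): 11 bp
  [210,226): 16 bp
  [226,243): 17 bp
  [243,249): 6 bp

[5,6,6,6,7,8,8,9,9,9,9,9,10,11,11,12,12,14,16,17,19,36]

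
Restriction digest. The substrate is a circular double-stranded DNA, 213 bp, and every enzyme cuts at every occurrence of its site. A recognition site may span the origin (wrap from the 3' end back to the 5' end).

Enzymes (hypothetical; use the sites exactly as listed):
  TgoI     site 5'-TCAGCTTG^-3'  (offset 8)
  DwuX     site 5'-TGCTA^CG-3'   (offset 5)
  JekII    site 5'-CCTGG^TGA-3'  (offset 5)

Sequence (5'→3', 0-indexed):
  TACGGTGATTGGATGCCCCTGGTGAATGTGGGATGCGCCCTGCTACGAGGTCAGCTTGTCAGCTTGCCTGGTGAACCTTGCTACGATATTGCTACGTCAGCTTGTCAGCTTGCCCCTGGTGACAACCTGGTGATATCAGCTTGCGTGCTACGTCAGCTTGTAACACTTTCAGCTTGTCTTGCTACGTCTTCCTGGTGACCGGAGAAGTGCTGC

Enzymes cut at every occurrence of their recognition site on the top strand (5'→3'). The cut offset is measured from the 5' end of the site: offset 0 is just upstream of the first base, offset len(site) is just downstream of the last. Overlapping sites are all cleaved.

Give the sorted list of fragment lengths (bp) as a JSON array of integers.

[5,7,7,8,8,8,10,10,11,11,11,12,13,13,16,20,20,23]

Per-enzyme occurrences:
  TgoI TCAGCTTG/8: at [50, 58, 96, 104, 135, 152, 168] ⇒ [58, 66, 104, 112, 143, 160, 176]
  DwuX TGCTACG/5: at [40, 78, 89, 145, 179, 210] ⇒ [2, 45, 83, 94, 150, 184]
  JekII CCTGGTGA/5: at [17, 66, 114, 125, 190] ⇒ [22, 71, 119, 130, 195]

All cut coordinates (distinct, sorted): [2, 22, 45, 58, 66, 71, 83, 94, 104, 112, 119, 130, 143, 150, 160, 176, 184, 195]

Fragment lengths:
  2→22: 20 bp
  22→45: 23 bp
  45→58: 13 bp
  58→66: 8 bp
  66→71: 5 bp
  71→83: 12 bp
  83→94: 11 bp
  94→104: 10 bp
  104→112: 8 bp
  112→119: 7 bp
  119→130: 11 bp
  130→143: 13 bp
  143→150: 7 bp
  150→160: 10 bp
  160→176: 16 bp
  176→184: 8 bp
  184→195: 11 bp
  195→2 (wrap): 213-195+2 = 20 bp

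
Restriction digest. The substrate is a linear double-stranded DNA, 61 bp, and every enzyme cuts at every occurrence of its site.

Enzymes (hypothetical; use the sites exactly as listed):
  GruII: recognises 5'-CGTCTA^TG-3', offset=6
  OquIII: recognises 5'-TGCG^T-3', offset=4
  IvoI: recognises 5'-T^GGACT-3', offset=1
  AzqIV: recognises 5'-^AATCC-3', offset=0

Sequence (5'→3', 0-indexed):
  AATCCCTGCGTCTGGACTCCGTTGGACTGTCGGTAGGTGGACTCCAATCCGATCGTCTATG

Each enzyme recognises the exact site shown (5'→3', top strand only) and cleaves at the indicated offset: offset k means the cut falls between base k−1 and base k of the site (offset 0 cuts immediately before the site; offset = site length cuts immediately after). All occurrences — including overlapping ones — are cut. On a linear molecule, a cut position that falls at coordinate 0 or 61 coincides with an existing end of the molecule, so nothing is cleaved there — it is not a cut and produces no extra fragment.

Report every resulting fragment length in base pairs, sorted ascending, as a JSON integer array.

[2,3,7,10,10,14,15]

Site scan:
  GruII CGTCTATG/6: at [53] ⇒ [59]
  OquIII TGCGT/4: at [6] ⇒ [10]
  IvoI TGGACT/1: at [12, 22, 37] ⇒ [13, 23, 38]
  AzqIV AATCC/0: at [0, 45] ⇒ [45] (position 0 is a terminus of the linear molecule — no cut)

Pooled cuts: [10, 13, 23, 38, 45, 59]

Fragment lengths:
  [0,10): 10 bp
  [10,13): 3 bp
  [13,23): 10 bp
  [23,38): 15 bp
  [38,45): 7 bp
  [45,59): 14 bp
  [59,61): 2 bp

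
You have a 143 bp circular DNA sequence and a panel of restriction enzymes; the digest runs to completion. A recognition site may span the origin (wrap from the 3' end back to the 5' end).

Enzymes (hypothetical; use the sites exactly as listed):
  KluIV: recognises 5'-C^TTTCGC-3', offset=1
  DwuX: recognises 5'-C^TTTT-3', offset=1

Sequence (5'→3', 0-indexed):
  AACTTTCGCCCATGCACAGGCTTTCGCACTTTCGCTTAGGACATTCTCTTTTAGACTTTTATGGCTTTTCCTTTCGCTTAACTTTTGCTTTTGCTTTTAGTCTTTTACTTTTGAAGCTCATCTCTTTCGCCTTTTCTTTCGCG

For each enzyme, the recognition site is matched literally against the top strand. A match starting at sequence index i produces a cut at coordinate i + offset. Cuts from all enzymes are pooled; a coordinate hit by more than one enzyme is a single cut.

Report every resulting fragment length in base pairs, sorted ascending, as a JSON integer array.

[5,6,6,6,6,7,8,8,8,9,10,11,16,18,19]

Per-enzyme occurrences:
  KluIV (CTTTCGC, off=1): starts [2, 20, 28, 70, 123, 135] → cuts [3, 21, 29, 71, 124, 136]
  DwuX (CTTTT, off=1): starts [47, 55, 64, 81, 87, 93, 101, 107, 130] → cuts [48, 56, 65, 82, 88, 94, 102, 108, 131]

All cut coordinates (distinct, sorted): [3, 21, 29, 48, 56, 65, 71, 82, 88, 94, 102, 108, 124, 131, 136]

Fragments:
  3→21: 18 bp
  21→29: 8 bp
  29→48: 19 bp
  48→56: 8 bp
  56→65: 9 bp
  65→71: 6 bp
  71→82: 11 bp
  82→88: 6 bp
  88→94: 6 bp
  94→102: 8 bp
  102→108: 6 bp
  108→124: 16 bp
  124→131: 7 bp
  131→136: 5 bp
  136→3 (wrap): 143-136+3 = 10 bp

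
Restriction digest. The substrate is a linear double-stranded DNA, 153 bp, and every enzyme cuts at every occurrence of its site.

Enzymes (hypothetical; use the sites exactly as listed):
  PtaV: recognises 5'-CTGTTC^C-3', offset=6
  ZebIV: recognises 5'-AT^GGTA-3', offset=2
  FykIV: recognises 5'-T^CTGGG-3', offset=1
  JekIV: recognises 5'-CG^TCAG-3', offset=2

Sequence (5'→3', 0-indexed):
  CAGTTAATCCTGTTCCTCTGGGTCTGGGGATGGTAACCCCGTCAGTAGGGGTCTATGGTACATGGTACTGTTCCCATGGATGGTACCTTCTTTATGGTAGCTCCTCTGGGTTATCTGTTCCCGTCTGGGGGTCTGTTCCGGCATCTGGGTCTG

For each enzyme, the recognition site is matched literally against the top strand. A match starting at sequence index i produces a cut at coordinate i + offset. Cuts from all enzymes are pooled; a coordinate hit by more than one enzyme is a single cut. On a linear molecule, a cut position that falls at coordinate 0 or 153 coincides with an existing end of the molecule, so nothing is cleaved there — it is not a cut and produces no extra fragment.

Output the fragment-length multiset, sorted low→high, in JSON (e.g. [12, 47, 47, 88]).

Site scan:
  PtaV CTGTTCC/6: at [9, 67, 114, 132] ⇒ [15, 73, 120, 138]
  ZebIV ATGGTA/2: at [29, 54, 61, 79, 93] ⇒ [31, 56, 63, 81, 95]
  FykIV TCTGGG/1: at [16, 22, 104, 123, 143] ⇒ [17, 23, 105, 124, 144]
  JekIV CGTCAG/2: at [39] ⇒ [41]

All cut coordinates (distinct, sorted): [15, 17, 23, 31, 41, 56, 63, 73, 81, 95, 105, 120, 124, 138, 144]

Fragments:
  [0,15): 15 bp
  [15,17): 2 bp
  [17,23): 6 bp
  [23,31): 8 bp
  [31,41): 10 bp
  [41,56): 15 bp
  [56,63): 7 bp
  [63,73): 10 bp
  [73,81): 8 bp
  [81,95): 14 bp
  [95,105): 10 bp
  [105,120): 15 bp
  [120,124): 4 bp
  [124,138): 14 bp
  [138,144): 6 bp
  [144,153): 9 bp

[2,4,6,6,7,8,8,9,10,10,10,14,14,15,15,15]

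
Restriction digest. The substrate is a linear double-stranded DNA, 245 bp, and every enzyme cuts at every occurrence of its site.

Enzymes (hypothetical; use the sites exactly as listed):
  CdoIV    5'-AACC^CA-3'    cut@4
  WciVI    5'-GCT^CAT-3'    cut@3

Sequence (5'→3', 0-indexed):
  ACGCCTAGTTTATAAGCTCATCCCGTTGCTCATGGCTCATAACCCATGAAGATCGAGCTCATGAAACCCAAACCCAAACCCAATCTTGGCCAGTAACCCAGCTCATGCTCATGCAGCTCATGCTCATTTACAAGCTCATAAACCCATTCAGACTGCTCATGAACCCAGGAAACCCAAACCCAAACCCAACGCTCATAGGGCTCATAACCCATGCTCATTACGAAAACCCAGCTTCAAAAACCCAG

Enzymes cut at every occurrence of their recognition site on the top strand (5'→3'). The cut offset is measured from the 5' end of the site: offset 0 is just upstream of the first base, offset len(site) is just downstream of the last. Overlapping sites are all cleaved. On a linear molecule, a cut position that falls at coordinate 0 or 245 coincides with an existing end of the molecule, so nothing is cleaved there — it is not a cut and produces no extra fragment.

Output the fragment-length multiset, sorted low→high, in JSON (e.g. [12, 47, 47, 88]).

Per-enzyme occurrences:
  CdoIV (AACCCA, off=4): starts [40, 64, 70, 76, 94, 140, 161, 170, 176, 182, 205, 224, 238] → cuts [44, 68, 74, 80, 98, 144, 165, 174, 180, 186, 209, 228, 242]
  WciVI (GCTCAT, off=3): starts [15, 27, 34, 56, 100, 106, 115, 121, 133, 154, 190, 199, 212] → cuts [18, 30, 37, 59, 103, 109, 118, 124, 136, 157, 193, 202, 215]

All cut coordinates (distinct, sorted): [18, 30, 37, 44, 59, 68, 74, 80, 98, 103, 109, 118, 124, 136, 144, 157, 165, 174, 180, 186, 193, 202, 209, 215, 228, 242]

Fragments:
  [0,18): 18 bp
  [18,30): 12 bp
  [30,37): 7 bp
  [37,44): 7 bp
  [44,59): 15 bp
  [59,68): 9 bp
  [68,74): 6 bp
  [74,80): 6 bp
  [80,98): 18 bp
  [98,103): 5 bp
  [103,109): 6 bp
  [109,118): 9 bp
  [118,124): 6 bp
  [124,136): 12 bp
  [136,144): 8 bp
  [144,157): 13 bp
  [157,165): 8 bp
  [165,174): 9 bp
  [174,180): 6 bp
  [180,186): 6 bp
  [186,193): 7 bp
  [193,202): 9 bp
  [202,209): 7 bp
  [209,215): 6 bp
  [215,228): 13 bp
  [228,242): 14 bp
  [242,245): 3 bp

[3,5,6,6,6,6,6,6,6,7,7,7,7,8,8,9,9,9,9,12,12,13,13,14,15,18,18]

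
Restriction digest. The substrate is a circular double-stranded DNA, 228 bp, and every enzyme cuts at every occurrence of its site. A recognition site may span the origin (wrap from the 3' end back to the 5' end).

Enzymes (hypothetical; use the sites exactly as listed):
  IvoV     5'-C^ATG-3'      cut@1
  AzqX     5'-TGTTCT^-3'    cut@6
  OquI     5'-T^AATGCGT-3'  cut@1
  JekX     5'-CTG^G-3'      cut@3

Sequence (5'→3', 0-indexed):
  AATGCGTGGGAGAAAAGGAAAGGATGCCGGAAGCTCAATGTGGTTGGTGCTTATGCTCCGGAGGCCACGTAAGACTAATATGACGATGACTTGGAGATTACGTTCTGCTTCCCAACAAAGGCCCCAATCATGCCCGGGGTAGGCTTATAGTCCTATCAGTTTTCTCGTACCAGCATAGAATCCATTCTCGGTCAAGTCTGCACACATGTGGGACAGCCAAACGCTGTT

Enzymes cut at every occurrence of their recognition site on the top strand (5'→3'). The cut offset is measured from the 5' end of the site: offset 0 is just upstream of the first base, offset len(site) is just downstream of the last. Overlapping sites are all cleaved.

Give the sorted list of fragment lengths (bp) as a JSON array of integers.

Per-enzyme occurrences:
  IvoV (CATG, off=1): starts [128, 204] → cuts [129, 205]
  AzqX (TGTTCT, off=6): no sites
  OquI (TAATGCGT, off=1): starts [227] → cuts [0]
  JekX (CTGG, off=3): no sites

All cut coordinates (distinct, sorted): [0, 129, 205]

Fragment lengths:
  0→129: 129 bp
  129→205: 76 bp
  205→0 (wrap): 228-205+0 = 23 bp

[23,76,129]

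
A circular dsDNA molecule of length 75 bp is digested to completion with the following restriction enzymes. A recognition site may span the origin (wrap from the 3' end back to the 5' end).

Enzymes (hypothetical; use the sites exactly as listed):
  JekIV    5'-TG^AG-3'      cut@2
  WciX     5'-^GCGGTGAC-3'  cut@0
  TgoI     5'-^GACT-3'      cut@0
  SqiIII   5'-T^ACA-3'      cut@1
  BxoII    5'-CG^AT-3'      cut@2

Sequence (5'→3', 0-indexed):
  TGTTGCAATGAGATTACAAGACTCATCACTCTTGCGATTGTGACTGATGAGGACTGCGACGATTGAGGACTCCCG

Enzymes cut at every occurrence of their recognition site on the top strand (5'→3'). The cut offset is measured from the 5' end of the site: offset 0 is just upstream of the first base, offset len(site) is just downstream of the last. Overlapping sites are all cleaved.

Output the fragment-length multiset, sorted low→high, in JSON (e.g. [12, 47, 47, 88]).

Per-enzyme occurrences:
  JekIV (TGAG, off=2): starts [8, 47, 63] → cuts [10, 49, 65]
  WciX (GCGGTGAC, off=0): no sites
  TgoI (GACT, off=0): starts [19, 41, 51, 67] → cuts [19, 41, 51, 67]
  SqiIII (TACA, off=1): starts [14] → cuts [15]
  BxoII (CGAT, off=2): starts [34, 59] → cuts [36, 61]

All cut coordinates (distinct, sorted): [10, 15, 19, 36, 41, 49, 51, 61, 65, 67]

Fragment lengths:
  10→15: 5 bp
  15→19: 4 bp
  19→36: 17 bp
  36→41: 5 bp
  41→49: 8 bp
  49→51: 2 bp
  51→61: 10 bp
  61→65: 4 bp
  65→67: 2 bp
  67→10 (wrap): 75-67+10 = 18 bp

[2,2,4,4,5,5,8,10,17,18]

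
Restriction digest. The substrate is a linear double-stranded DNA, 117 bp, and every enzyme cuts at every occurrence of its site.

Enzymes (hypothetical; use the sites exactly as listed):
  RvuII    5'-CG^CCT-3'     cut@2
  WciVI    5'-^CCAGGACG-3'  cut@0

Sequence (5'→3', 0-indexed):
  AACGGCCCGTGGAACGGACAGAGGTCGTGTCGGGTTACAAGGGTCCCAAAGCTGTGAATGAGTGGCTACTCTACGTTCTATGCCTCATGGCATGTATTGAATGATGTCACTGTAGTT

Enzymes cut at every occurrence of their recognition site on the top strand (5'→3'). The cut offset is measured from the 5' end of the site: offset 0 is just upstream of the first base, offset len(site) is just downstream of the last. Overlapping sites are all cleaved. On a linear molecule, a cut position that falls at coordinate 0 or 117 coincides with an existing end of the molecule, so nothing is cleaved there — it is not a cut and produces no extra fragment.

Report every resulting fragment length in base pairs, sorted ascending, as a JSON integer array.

Site scan:
  RvuII (CGCCT, off=2): no sites
  WciVI (CCAGGACG, off=0): no sites

Pooled cuts: ∅

Fragment lengths:
  no cuts → one linear fragment of 117 bp

[117]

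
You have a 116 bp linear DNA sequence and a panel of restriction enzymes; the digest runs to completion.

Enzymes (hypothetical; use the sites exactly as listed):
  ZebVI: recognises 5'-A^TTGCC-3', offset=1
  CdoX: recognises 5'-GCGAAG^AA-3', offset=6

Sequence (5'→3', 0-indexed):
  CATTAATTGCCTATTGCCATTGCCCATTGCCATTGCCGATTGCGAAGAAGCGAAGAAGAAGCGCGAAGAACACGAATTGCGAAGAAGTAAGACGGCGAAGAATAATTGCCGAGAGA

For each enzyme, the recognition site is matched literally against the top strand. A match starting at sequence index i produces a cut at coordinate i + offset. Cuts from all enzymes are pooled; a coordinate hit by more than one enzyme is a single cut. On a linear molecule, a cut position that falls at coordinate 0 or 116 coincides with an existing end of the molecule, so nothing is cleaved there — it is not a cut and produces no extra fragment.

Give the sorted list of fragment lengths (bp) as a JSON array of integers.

[5,6,6,6,7,7,8,11,13,15,16,16]

Per-enzyme occurrences:
  ZebVI ATTGCC/1: at [5, 12, 18, 25, 31, 104] ⇒ [6, 13, 19, 26, 32, 105]
  CdoX GCGAAGAA/6: at [41, 49, 62, 78, 94] ⇒ [47, 55, 68, 84, 100]

All cut coordinates (distinct, sorted): [6, 13, 19, 26, 32, 47, 55, 68, 84, 100, 105]

Fragment lengths:
  [0,6): 6 bp
  [6,13): 7 bp
  [13,19): 6 bp
  [19,26): 7 bp
  [26,32): 6 bp
  [32,47): 15 bp
  [47,55): 8 bp
  [55,68): 13 bp
  [68,84): 16 bp
  [84,100): 16 bp
  [100,105): 5 bp
  [105,116): 11 bp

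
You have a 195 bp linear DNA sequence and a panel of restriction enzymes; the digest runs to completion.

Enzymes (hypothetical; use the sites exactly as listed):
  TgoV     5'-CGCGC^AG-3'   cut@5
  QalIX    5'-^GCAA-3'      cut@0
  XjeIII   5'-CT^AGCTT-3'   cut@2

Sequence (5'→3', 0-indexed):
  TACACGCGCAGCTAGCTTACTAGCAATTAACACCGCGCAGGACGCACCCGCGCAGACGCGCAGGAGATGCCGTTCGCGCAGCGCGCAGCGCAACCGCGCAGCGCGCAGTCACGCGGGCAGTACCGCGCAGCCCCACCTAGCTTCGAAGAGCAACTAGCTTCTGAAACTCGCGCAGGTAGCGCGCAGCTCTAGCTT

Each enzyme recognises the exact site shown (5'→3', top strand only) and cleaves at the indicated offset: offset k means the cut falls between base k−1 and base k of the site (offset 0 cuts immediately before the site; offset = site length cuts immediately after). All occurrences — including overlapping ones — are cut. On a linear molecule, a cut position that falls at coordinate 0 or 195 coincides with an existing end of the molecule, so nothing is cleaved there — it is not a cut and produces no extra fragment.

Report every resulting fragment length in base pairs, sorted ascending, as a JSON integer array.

Per-enzyme occurrences:
  TgoV (CGCGCAG, off=5): starts [4, 33, 48, 56, 74, 81, 94, 101, 123, 168, 179] → cuts [9, 38, 53, 61, 79, 86, 99, 106, 128, 173, 184]
  QalIX (GCAA, off=0): starts [22, 89, 149] → cuts [22, 89, 149]
  XjeIII (CTAGCTT, off=2): starts [11, 136, 153, 188] → cuts [13, 138, 155, 190]

Pooled cuts: [9, 13, 22, 38, 53, 61, 79, 86, 89, 99, 106, 128, 138, 149, 155, 173, 184, 190]

Fragments:
  [0,9): 9 bp
  [9,13): 4 bp
  [13,22): 9 bp
  [22,38): 16 bp
  [38,53): 15 bp
  [53,61): 8 bp
  [61,79): 18 bp
  [79,86): 7 bp
  [86,89): 3 bp
  [89,99): 10 bp
  [99,106): 7 bp
  [106,128): 22 bp
  [128,138): 10 bp
  [138,149): 11 bp
  [149,155): 6 bp
  [155,173): 18 bp
  [173,184): 11 bp
  [184,190): 6 bp
  [190,195): 5 bp

[3,4,5,6,6,7,7,8,9,9,10,10,11,11,15,16,18,18,22]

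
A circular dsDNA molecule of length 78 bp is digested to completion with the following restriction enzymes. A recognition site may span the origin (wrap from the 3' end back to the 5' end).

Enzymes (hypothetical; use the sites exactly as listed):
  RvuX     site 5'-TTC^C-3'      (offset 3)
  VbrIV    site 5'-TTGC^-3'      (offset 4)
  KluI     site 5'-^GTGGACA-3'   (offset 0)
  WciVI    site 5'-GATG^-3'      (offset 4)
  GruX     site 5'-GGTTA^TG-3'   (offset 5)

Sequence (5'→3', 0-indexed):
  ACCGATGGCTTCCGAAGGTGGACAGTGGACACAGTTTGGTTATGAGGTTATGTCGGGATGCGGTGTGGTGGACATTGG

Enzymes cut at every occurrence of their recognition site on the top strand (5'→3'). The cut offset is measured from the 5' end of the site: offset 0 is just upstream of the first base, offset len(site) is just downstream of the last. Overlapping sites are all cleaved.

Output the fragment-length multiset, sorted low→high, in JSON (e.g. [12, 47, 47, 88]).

[5,5,7,7,8,10,18,18]

Per-enzyme occurrences:
  RvuX (TTCC, off=3): starts [9] → cuts [12]
  VbrIV (TTGC, off=4): no sites
  KluI (GTGGACA, off=0): starts [17, 24, 67] → cuts [17, 24, 67]
  WciVI (GATG, off=4): starts [3, 56] → cuts [7, 60]
  GruX (GGTTATG, off=5): starts [37, 45] → cuts [42, 50]

Pooled cuts: [7, 12, 17, 24, 42, 50, 60, 67]

Fragments:
  7→12: 5 bp
  12→17: 5 bp
  17→24: 7 bp
  24→42: 18 bp
  42→50: 8 bp
  50→60: 10 bp
  60→67: 7 bp
  67→7 (wrap): 78-67+7 = 18 bp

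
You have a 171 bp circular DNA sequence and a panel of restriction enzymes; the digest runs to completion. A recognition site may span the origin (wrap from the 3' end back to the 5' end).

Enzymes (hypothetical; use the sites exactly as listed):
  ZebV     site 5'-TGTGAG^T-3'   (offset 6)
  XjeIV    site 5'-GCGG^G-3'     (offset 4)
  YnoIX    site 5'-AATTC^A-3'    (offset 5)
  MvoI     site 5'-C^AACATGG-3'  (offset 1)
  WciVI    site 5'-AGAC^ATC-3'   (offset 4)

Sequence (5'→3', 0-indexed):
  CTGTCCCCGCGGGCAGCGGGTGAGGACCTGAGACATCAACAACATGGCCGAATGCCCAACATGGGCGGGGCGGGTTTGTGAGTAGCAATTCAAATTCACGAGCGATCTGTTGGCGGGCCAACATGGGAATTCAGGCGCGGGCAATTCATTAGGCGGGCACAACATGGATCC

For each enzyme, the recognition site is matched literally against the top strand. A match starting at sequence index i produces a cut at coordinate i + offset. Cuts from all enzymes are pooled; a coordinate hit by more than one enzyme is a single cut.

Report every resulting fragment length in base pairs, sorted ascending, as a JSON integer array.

Site scan:
  ZebV (TGTGAGT, off=6): starts [76] → cuts [82]
  XjeIV (GCGGG, off=4): starts [8, 15, 64, 69, 112, 136, 152] → cuts [12, 19, 68, 73, 116, 140, 156]
  YnoIX (AATTCA, off=5): starts [86, 92, 127, 142] → cuts [91, 97, 132, 147]
  MvoI (CAACATGG, off=1): starts [39, 56, 118, 159] → cuts [40, 57, 119, 160]
  WciVI (AGACATC, off=4): starts [30] → cuts [34]

Pooled cuts: [12, 19, 34, 40, 57, 68, 73, 82, 91, 97, 116, 119, 132, 140, 147, 156, 160]

Fragment lengths:
  12→19: 7 bp
  19→34: 15 bp
  34→40: 6 bp
  40→57: 17 bp
  57→68: 11 bp
  68→73: 5 bp
  73→82: 9 bp
  82→91: 9 bp
  91→97: 6 bp
  97→116: 19 bp
  116→119: 3 bp
  119→132: 13 bp
  132→140: 8 bp
  140→147: 7 bp
  147→156: 9 bp
  156→160: 4 bp
  160→12 (wrap): 171-160+12 = 23 bp

[3,4,5,6,6,7,7,8,9,9,9,11,13,15,17,19,23]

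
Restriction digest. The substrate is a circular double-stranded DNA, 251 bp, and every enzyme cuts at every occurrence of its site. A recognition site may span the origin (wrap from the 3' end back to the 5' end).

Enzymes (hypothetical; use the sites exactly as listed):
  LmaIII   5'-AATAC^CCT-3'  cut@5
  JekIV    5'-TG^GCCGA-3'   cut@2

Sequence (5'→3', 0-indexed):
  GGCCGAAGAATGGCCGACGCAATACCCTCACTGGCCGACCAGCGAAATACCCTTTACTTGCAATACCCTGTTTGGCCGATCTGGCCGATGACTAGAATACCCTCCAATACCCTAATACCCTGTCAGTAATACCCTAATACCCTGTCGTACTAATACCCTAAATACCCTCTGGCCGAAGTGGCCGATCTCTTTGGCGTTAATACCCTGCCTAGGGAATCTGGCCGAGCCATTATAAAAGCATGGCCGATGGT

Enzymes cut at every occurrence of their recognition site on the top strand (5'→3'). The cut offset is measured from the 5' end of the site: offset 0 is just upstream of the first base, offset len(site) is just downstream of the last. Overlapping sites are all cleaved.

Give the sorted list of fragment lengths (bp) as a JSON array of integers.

[6,8,8,8,8,9,9,9,10,10,11,13,14,16,16,17,17,17,22,23]

Scan for sites:
  LmaIII AATACCCT/5: at [20, 45, 61, 95, 105, 113, 127, 135, 151, 160, 198] ⇒ [25, 50, 66, 100, 110, 118, 132, 140, 156, 165, 203]
  JekIV TGGCCGA/2: at [10, 31, 72, 81, 169, 178, 218, 240, 250] ⇒ [1, 12, 33, 74, 83, 171, 180, 220, 242]

Pooled cuts: [1, 12, 25, 33, 50, 66, 74, 83, 100, 110, 118, 132, 140, 156, 165, 171, 180, 203, 220, 242]

Fragment lengths:
  1→12: 11 bp
  12→25: 13 bp
  25→33: 8 bp
  33→50: 17 bp
  50→66: 16 bp
  66→74: 8 bp
  74→83: 9 bp
  83→100: 17 bp
  100→110: 10 bp
  110→118: 8 bp
  118→132: 14 bp
  132→140: 8 bp
  140→156: 16 bp
  156→165: 9 bp
  165→171: 6 bp
  171→180: 9 bp
  180→203: 23 bp
  203→220: 17 bp
  220→242: 22 bp
  242→1 (wrap): 251-242+1 = 10 bp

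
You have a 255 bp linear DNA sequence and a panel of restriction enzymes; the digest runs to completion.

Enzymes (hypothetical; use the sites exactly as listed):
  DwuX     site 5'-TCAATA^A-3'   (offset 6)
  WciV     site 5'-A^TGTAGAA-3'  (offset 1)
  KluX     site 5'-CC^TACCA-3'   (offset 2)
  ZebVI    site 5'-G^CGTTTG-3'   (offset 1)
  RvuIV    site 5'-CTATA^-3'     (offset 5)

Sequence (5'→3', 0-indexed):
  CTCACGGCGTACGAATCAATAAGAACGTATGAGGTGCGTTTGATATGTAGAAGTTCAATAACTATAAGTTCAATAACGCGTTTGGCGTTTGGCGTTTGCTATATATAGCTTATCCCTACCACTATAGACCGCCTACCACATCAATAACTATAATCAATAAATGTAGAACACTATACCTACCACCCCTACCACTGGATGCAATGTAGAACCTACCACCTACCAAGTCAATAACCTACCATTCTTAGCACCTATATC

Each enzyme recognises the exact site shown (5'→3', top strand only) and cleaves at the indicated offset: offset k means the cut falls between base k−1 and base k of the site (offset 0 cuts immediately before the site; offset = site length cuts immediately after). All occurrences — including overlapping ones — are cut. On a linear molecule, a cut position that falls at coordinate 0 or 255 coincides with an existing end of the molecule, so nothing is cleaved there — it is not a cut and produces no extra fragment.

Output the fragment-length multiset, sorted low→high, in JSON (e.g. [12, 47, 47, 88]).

Scan for sites:
  DwuX (TCAATAA, off=6): starts [15, 54, 69, 140, 153, 224] → cuts [21, 60, 75, 146, 159, 230]
  WciV (ATGTAGAA, off=1): starts [44, 160, 200] → cuts [45, 161, 201]
  KluX (CCTACCA, off=2): starts [114, 131, 175, 184, 208, 215, 231] → cuts [116, 133, 177, 186, 210, 217, 233]
  ZebVI (GCGTTTG, off=1): starts [35, 77, 84, 91] → cuts [36, 78, 85, 92]
  RvuIV (CTATA, off=5): starts [61, 98, 121, 147, 170, 248] → cuts [66, 103, 126, 152, 175, 253]

All cut coordinates (distinct, sorted): [21, 36, 45, 60, 66, 75, 78, 85, 92, 103, 116, 126, 133, 146, 152, 159, 161, 175, 177, 186, 201, 210, 217, 230, 233, 253]

Fragment lengths:
  [0,21): 21 bp
  [21,36): 15 bp
  [36,45): 9 bp
  [45,60): 15 bp
  [60,66): 6 bp
  [66,75): 9 bp
  [75,78): 3 bp
  [78,85): 7 bp
  [85,92): 7 bp
  [92,103): 11 bp
  [103,116): 13 bp
  [116,126): 10 bp
  [126,133): 7 bp
  [133,146): 13 bp
  [146,152): 6 bp
  [152,159): 7 bp
  [159,161): 2 bp
  [161,175): 14 bp
  [175,177): 2 bp
  [177,186): 9 bp
  [186,201): 15 bp
  [201,210): 9 bp
  [210,217): 7 bp
  [217,230): 13 bp
  [230,233): 3 bp
  [233,253): 20 bp
  [253,255): 2 bp

[2,2,2,3,3,6,6,7,7,7,7,7,9,9,9,9,10,11,13,13,13,14,15,15,15,20,21]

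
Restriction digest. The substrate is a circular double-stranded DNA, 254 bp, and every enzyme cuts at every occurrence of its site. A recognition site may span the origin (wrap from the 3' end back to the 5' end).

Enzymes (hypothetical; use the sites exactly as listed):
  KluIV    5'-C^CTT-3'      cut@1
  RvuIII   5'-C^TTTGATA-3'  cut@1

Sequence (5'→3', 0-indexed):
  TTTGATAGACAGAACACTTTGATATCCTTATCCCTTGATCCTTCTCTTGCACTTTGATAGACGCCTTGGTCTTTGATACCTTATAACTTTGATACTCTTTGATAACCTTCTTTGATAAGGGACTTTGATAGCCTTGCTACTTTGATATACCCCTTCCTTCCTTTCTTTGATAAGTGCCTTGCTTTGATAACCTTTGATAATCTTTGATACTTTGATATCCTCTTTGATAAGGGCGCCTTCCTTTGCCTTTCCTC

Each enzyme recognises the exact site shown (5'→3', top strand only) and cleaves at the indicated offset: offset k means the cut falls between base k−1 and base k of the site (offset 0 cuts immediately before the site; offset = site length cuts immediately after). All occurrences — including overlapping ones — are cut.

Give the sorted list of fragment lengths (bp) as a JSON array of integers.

[1,4,4,4,4,5,5,6,7,7,7,8,8,8,8,8,9,9,9,9,10,10,12,12,12,12,12,13,14,17]

Scan for sites:
  KluIV (CCTT, off=1): starts [25, 32, 39, 63, 78, 105, 131, 151, 155, 159, 176, 190, 235, 239, 245] → cuts [26, 33, 40, 64, 79, 106, 132, 152, 156, 160, 177, 191, 236, 240, 246]
  RvuIII (CTTTGATA, off=1): starts [16, 51, 70, 86, 96, 109, 122, 139, 164, 181, 191, 201, 209, 221, 253] → cuts [0, 17, 52, 71, 87, 97, 110, 123, 140, 165, 182, 192, 202, 210, 222]

All cut coordinates (distinct, sorted): [0, 17, 26, 33, 40, 52, 64, 71, 79, 87, 97, 106, 110, 123, 132, 140, 152, 156, 160, 165, 177, 182, 191, 192, 202, 210, 222, 236, 240, 246]

Fragments:
  0→17: 17 bp
  17→26: 9 bp
  26→33: 7 bp
  33→40: 7 bp
  40→52: 12 bp
  52→64: 12 bp
  64→71: 7 bp
  71→79: 8 bp
  79→87: 8 bp
  87→97: 10 bp
  97→106: 9 bp
  106→110: 4 bp
  110→123: 13 bp
  123→132: 9 bp
  132→140: 8 bp
  140→152: 12 bp
  152→156: 4 bp
  156→160: 4 bp
  160→165: 5 bp
  165→177: 12 bp
  177→182: 5 bp
  182→191: 9 bp
  191→192: 1 bp
  192→202: 10 bp
  202→210: 8 bp
  210→222: 12 bp
  222→236: 14 bp
  236→240: 4 bp
  240→246: 6 bp
  246→0 (wrap): 254-246+0 = 8 bp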